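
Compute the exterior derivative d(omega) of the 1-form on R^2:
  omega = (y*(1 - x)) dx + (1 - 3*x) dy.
d(omega) = (x - 4) dx ∧ dy

For a 1-form omega = sum_i f_i dx_i, the exterior derivative is
  d(omega) = sum_{i < j} (∂f_j/∂x_i - ∂f_i/∂x_j) dx_i ∧ dx_j.
  coefficient of dx ∧ dy: ∂f_2/∂x - ∂f_1/∂y = ∂(1 - 3*x)/∂x - ∂(y*(1 - x))/∂y = x - 4
Assembling: d(omega) = (x - 4) dx ∧ dy.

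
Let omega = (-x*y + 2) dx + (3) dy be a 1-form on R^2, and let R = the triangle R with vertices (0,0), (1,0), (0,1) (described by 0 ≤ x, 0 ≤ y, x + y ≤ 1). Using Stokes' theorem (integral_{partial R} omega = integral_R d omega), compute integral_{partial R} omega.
integral_(partial R) omega = 1/6

Stokes: integral_partial_R omega = integral_R d omega with d omega = (∂Q/∂x - ∂P/∂y) dx ∧ dy.
  ∂Q/∂x = 0
  ∂P/∂y = -x
  integrand = ∂Q/∂x - ∂P/∂y = x.
Integrating over R: integral_0^1 integral_0^{1-x} (x) dy dx = 1/6.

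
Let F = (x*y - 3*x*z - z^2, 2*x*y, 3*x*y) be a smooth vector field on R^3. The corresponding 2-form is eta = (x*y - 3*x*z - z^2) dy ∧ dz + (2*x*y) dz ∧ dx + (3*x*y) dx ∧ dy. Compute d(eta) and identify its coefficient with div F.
d(eta) = (2*x + y - 3*z) dx ∧ dy ∧ dz; div F = 2*x + y - 3*z

For a 2-form in R^3 of the form above, applying d gives a 3-form with coefficient ∂P/∂x + ∂Q/∂y + ∂R/∂z:
  ∂P/∂x = y - 3*z
  ∂Q/∂y = 2*x
  ∂R/∂z = 0
Sum = 2*x + y - 3*z, which is exactly div F.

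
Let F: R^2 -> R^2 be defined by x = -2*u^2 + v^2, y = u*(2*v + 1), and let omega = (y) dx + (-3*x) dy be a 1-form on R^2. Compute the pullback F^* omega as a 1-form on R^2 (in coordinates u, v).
F^* omega = (4*u^2*v + 2*u^2 - 6*v^3 - 3*v^2) du + (2*u*(6*u^2 - v^2 + v)) dv

Using F^*(f dg) = (f ∘ F) d(g ∘ F), substitute each coordinate x_i by F_i(u, v) in f_i, and replace dx_i by d F_i = (∂F_i/∂u) du + (∂F_i/∂v) dv.
  For the x component: f_1(F) = u*(2*v + 1); d F_1 = (-4*u) du + (2*v) dv
  For the y component: f_2(F) = 6*u^2 - 3*v^2; d F_2 = (2*v + 1) du + (2*u) dv
Combining and collecting du, dv coefficients:
  coeff of du: 4*u^2*v + 2*u^2 - 6*v^3 - 3*v^2
  coeff of dv: 2*u*(6*u^2 - v^2 + v)
F^* omega = (4*u^2*v + 2*u^2 - 6*v^3 - 3*v^2) du + (2*u*(6*u^2 - v^2 + v)) dv.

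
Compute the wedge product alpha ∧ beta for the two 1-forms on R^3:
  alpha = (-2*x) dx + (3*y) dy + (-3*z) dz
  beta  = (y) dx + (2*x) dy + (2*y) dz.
alpha ∧ beta = (-4*x^2 - 3*y^2) dx ∧ dy + (y*(-4*x + 3*z)) dx ∧ dz + (6*x*z + 6*y^2) dy ∧ dz

Distribute the wedge, using dx_i ∧ dx_j = -dx_j ∧ dx_i and dx_i ∧ dx_i = 0. For each pair (i, j) with i < j, the coefficient of dx_i ∧ dx_j in alpha ∧ beta is (alpha_i * beta_j - alpha_j * beta_i). Collecting: alpha ∧ beta = (-4*x^2 - 3*y^2) dx ∧ dy + (y*(-4*x + 3*z)) dx ∧ dz + (6*x*z + 6*y^2) dy ∧ dz.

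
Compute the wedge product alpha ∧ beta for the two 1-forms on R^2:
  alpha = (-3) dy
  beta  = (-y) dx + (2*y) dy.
alpha ∧ beta = (-3*y) dx ∧ dy

Distribute the wedge, using dx_i ∧ dx_j = -dx_j ∧ dx_i and dx_i ∧ dx_i = 0. For each pair (i, j) with i < j, the coefficient of dx_i ∧ dx_j in alpha ∧ beta is (alpha_i * beta_j - alpha_j * beta_i). Collecting: alpha ∧ beta = (-3*y) dx ∧ dy.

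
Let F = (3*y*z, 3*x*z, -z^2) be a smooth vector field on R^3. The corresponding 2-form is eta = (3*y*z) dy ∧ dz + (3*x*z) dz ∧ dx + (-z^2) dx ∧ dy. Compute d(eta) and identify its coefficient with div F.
d(eta) = (-2*z) dx ∧ dy ∧ dz; div F = -2*z

For a 2-form in R^3 of the form above, applying d gives a 3-form with coefficient ∂P/∂x + ∂Q/∂y + ∂R/∂z:
  ∂P/∂x = 0
  ∂Q/∂y = 0
  ∂R/∂z = -2*z
Sum = -2*z, which is exactly div F.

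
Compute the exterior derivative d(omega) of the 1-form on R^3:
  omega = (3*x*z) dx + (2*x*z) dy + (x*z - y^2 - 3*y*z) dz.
d(omega) = (2*z) dx ∧ dy + (-3*x + z) dx ∧ dz + (-2*x - 2*y - 3*z) dy ∧ dz

For a 1-form omega = sum_i f_i dx_i, the exterior derivative is
  d(omega) = sum_{i < j} (∂f_j/∂x_i - ∂f_i/∂x_j) dx_i ∧ dx_j.
  coefficient of dx ∧ dy: ∂f_2/∂x - ∂f_1/∂y = ∂(2*x*z)/∂x - ∂(3*x*z)/∂y = 2*z
  coefficient of dx ∧ dz: ∂f_3/∂x - ∂f_1/∂z = ∂(x*z - y^2 - 3*y*z)/∂x - ∂(3*x*z)/∂z = -3*x + z
  coefficient of dy ∧ dz: ∂f_3/∂y - ∂f_2/∂z = ∂(x*z - y^2 - 3*y*z)/∂y - ∂(2*x*z)/∂z = -2*x - 2*y - 3*z
Assembling: d(omega) = (2*z) dx ∧ dy + (-3*x + z) dx ∧ dz + (-2*x - 2*y - 3*z) dy ∧ dz.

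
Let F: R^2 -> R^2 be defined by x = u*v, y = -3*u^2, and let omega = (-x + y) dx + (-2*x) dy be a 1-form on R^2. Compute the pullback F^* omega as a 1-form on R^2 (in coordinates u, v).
F^* omega = (u*v*(9*u - v)) du + (u^2*(-3*u - v)) dv

Using F^*(f dg) = (f ∘ F) d(g ∘ F), substitute each coordinate x_i by F_i(u, v) in f_i, and replace dx_i by d F_i = (∂F_i/∂u) du + (∂F_i/∂v) dv.
  For the x component: f_1(F) = u*(-3*u - v); d F_1 = (v) du + (u) dv
  For the y component: f_2(F) = -2*u*v; d F_2 = (-6*u) du + (0) dv
Combining and collecting du, dv coefficients:
  coeff of du: u*v*(9*u - v)
  coeff of dv: u^2*(-3*u - v)
F^* omega = (u*v*(9*u - v)) du + (u^2*(-3*u - v)) dv.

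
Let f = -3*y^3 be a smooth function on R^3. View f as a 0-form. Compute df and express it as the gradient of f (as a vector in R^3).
df = (0) dx + (-9*y^2) dy + (0) dz; grad f = (0, -9*y^2, 0)

For a 0-form f, d f = (∂f/∂x) dx + (∂f/∂y) dy + (∂f/∂z) dz. The components of the vector representation are exactly the entries of grad f in Cartesian coordinates:
  ∂f/∂x = 0
  ∂f/∂y = -9*y^2
  ∂f/∂z = 0.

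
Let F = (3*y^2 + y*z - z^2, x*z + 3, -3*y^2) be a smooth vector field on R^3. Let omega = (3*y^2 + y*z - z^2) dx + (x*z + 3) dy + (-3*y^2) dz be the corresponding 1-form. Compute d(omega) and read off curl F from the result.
d(omega) = (-x - 6*y) dy ∧ dz + (y - 2*z) dz ∧ dx + (-6*y) dx ∧ dy; curl F = (-x - 6*y, y - 2*z, -6*y)

d omega = sum_{i<j} (∂f_j/∂x_i - ∂f_i/∂x_j) dx_i ∧ dx_j. Under the identification (dy ∧ dz, dz ∧ dx, dx ∧ dy) ↔ (e_x, e_y, e_z), the coefficients are exactly the components of curl F. Compute:
  ∂R/∂y - ∂Q/∂z = (-6*y) - (x) = -x - 6*y
  ∂P/∂z - ∂R/∂x = (y - 2*z) - (0) = y - 2*z
  ∂Q/∂x - ∂P/∂y = (z) - (6*y + z) = -6*y.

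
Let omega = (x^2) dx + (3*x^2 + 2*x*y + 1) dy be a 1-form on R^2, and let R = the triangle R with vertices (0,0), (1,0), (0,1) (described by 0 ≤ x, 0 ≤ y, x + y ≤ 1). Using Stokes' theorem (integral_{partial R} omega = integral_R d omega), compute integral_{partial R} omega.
integral_(partial R) omega = 4/3

Stokes: integral_partial_R omega = integral_R d omega with d omega = (∂Q/∂x - ∂P/∂y) dx ∧ dy.
  ∂Q/∂x = 6*x + 2*y
  ∂P/∂y = 0
  integrand = ∂Q/∂x - ∂P/∂y = 6*x + 2*y.
Integrating over R: integral_0^1 integral_0^{1-x} (6*x + 2*y) dy dx = 4/3.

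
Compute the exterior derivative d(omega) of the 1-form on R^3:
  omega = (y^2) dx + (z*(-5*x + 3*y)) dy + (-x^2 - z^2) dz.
d(omega) = (-2*y - 5*z) dx ∧ dy + (-2*x) dx ∧ dz + (5*x - 3*y) dy ∧ dz

For a 1-form omega = sum_i f_i dx_i, the exterior derivative is
  d(omega) = sum_{i < j} (∂f_j/∂x_i - ∂f_i/∂x_j) dx_i ∧ dx_j.
  coefficient of dx ∧ dy: ∂f_2/∂x - ∂f_1/∂y = ∂(z*(-5*x + 3*y))/∂x - ∂(y^2)/∂y = -2*y - 5*z
  coefficient of dx ∧ dz: ∂f_3/∂x - ∂f_1/∂z = ∂(-x^2 - z^2)/∂x - ∂(y^2)/∂z = -2*x
  coefficient of dy ∧ dz: ∂f_3/∂y - ∂f_2/∂z = ∂(-x^2 - z^2)/∂y - ∂(z*(-5*x + 3*y))/∂z = 5*x - 3*y
Assembling: d(omega) = (-2*y - 5*z) dx ∧ dy + (-2*x) dx ∧ dz + (5*x - 3*y) dy ∧ dz.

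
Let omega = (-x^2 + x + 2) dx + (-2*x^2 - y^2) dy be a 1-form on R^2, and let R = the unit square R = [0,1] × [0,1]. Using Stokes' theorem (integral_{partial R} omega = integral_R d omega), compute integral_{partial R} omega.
integral_(partial R) omega = -2

Stokes: integral_partial_R omega = integral_R d omega with d omega = (∂Q/∂x - ∂P/∂y) dx ∧ dy.
  ∂Q/∂x = -4*x
  ∂P/∂y = 0
  integrand = ∂Q/∂x - ∂P/∂y = -4*x.
Integrating over R: integral_0^1 integral_0^1 (-4*x) dx dy = -2.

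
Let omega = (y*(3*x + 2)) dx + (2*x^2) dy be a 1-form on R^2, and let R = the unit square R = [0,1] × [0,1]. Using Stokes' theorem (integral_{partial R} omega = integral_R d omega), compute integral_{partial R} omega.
integral_(partial R) omega = -3/2

Stokes: integral_partial_R omega = integral_R d omega with d omega = (∂Q/∂x - ∂P/∂y) dx ∧ dy.
  ∂Q/∂x = 4*x
  ∂P/∂y = 3*x + 2
  integrand = ∂Q/∂x - ∂P/∂y = x - 2.
Integrating over R: integral_0^1 integral_0^1 (x - 2) dx dy = -3/2.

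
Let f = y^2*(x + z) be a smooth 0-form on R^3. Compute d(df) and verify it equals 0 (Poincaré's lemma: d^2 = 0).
d(df) = 0

Step 1: df = sum_i (∂f/∂x_i) dx_i = (y^2) dx + (2*y*(x + z)) dy + (y^2) dz.
Step 2: Apply d again. Using the 1-form formula, the coefficient of dx ∧ dy in d(df) is ∂^2 f/∂x ∂y - ∂^2 f/∂y ∂x = (2*y) - (2*y) = 0 (equality of mixed partials for smooth f).
Similarly for dx ∧ dz and dy ∧ dz — all coefficients vanish. So d(df) = 0.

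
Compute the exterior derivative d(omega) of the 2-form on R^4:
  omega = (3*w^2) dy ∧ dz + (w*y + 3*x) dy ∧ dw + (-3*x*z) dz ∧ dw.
d(omega) = (6*w) dy ∧ dz ∧ dw + (3) dx ∧ dy ∧ dw + (-3*z) dx ∧ dz ∧ dw

For a 2-form omega = sum_{i<j} g_{ij} dx_i ∧ dx_j, the exterior derivative is
  d(omega) = sum_{i<j} d(g_{ij}) ∧ dx_i ∧ dx_j = sum_{i<j, k} (∂g_{ij}/∂x_k) dx_k ∧ dx_i ∧ dx_j.
Expand each term, using dx_k ∧ dx_i ∧ dx_j = sgn(permutation) dx_{(a)} ∧ dx_{(b)} ∧ dx_{(c)} with (a < b < c) sorted:
  d(3*w^2) includes (∂/∂w)(3*w^2) dw = (6*w) dw, which multiplied by dy ∧ dz gives (6*w) dy ∧ dz ∧ dw
  d(w*y + 3*x) includes (∂/∂x)(w*y + 3*x) dx = (3) dx, which multiplied by dy ∧ dw gives (3) dx ∧ dy ∧ dw
  d(-3*x*z) includes (∂/∂x)(-3*x*z) dx = (-3*z) dx, which multiplied by dz ∧ dw gives (-3*z) dx ∧ dz ∧ dw
Collecting like 3-forms: d(omega) = (6*w) dy ∧ dz ∧ dw + (3) dx ∧ dy ∧ dw + (-3*z) dx ∧ dz ∧ dw.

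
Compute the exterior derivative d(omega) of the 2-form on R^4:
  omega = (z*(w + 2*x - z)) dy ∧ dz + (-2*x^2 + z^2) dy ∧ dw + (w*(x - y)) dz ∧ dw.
d(omega) = (2*z) dx ∧ dy ∧ dz + (-w - z) dy ∧ dz ∧ dw + (-4*x) dx ∧ dy ∧ dw + (w) dx ∧ dz ∧ dw

For a 2-form omega = sum_{i<j} g_{ij} dx_i ∧ dx_j, the exterior derivative is
  d(omega) = sum_{i<j} d(g_{ij}) ∧ dx_i ∧ dx_j = sum_{i<j, k} (∂g_{ij}/∂x_k) dx_k ∧ dx_i ∧ dx_j.
Expand each term, using dx_k ∧ dx_i ∧ dx_j = sgn(permutation) dx_{(a)} ∧ dx_{(b)} ∧ dx_{(c)} with (a < b < c) sorted:
  d(z*(w + 2*x - z)) includes (∂/∂x)(z*(w + 2*x - z)) dx = (2*z) dx, which multiplied by dy ∧ dz gives (2*z) dx ∧ dy ∧ dz
  d(z*(w + 2*x - z)) includes (∂/∂w)(z*(w + 2*x - z)) dw = (z) dw, which multiplied by dy ∧ dz gives (z) dy ∧ dz ∧ dw
  d(-2*x^2 + z^2) includes (∂/∂x)(-2*x^2 + z^2) dx = (-4*x) dx, which multiplied by dy ∧ dw gives (-4*x) dx ∧ dy ∧ dw
  d(-2*x^2 + z^2) includes (∂/∂z)(-2*x^2 + z^2) dz = (2*z) dz, which multiplied by dy ∧ dw gives (-2*z) dy ∧ dz ∧ dw
  d(w*(x - y)) includes (∂/∂x)(w*(x - y)) dx = (w) dx, which multiplied by dz ∧ dw gives (w) dx ∧ dz ∧ dw
  d(w*(x - y)) includes (∂/∂y)(w*(x - y)) dy = (-w) dy, which multiplied by dz ∧ dw gives (-w) dy ∧ dz ∧ dw
Collecting like 3-forms: d(omega) = (2*z) dx ∧ dy ∧ dz + (-w - z) dy ∧ dz ∧ dw + (-4*x) dx ∧ dy ∧ dw + (w) dx ∧ dz ∧ dw.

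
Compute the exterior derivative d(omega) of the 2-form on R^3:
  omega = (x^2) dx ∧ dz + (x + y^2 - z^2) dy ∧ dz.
d(omega) = (1) dx ∧ dy ∧ dz

For a 2-form omega = sum_{i<j} g_{ij} dx_i ∧ dx_j, the exterior derivative is
  d(omega) = sum_{i<j} d(g_{ij}) ∧ dx_i ∧ dx_j = sum_{i<j, k} (∂g_{ij}/∂x_k) dx_k ∧ dx_i ∧ dx_j.
Expand each term, using dx_k ∧ dx_i ∧ dx_j = sgn(permutation) dx_{(a)} ∧ dx_{(b)} ∧ dx_{(c)} with (a < b < c) sorted:
  d(x + y^2 - z^2) includes (∂/∂x)(x + y^2 - z^2) dx = (1) dx, which multiplied by dy ∧ dz gives (1) dx ∧ dy ∧ dz
Collecting like 3-forms: d(omega) = (1) dx ∧ dy ∧ dz.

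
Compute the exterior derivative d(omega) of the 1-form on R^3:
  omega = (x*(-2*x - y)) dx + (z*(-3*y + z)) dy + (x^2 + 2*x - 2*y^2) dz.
d(omega) = (x) dx ∧ dy + (2*x + 2) dx ∧ dz + (-y - 2*z) dy ∧ dz

For a 1-form omega = sum_i f_i dx_i, the exterior derivative is
  d(omega) = sum_{i < j} (∂f_j/∂x_i - ∂f_i/∂x_j) dx_i ∧ dx_j.
  coefficient of dx ∧ dy: ∂f_2/∂x - ∂f_1/∂y = ∂(z*(-3*y + z))/∂x - ∂(x*(-2*x - y))/∂y = x
  coefficient of dx ∧ dz: ∂f_3/∂x - ∂f_1/∂z = ∂(x^2 + 2*x - 2*y^2)/∂x - ∂(x*(-2*x - y))/∂z = 2*x + 2
  coefficient of dy ∧ dz: ∂f_3/∂y - ∂f_2/∂z = ∂(x^2 + 2*x - 2*y^2)/∂y - ∂(z*(-3*y + z))/∂z = -y - 2*z
Assembling: d(omega) = (x) dx ∧ dy + (2*x + 2) dx ∧ dz + (-y - 2*z) dy ∧ dz.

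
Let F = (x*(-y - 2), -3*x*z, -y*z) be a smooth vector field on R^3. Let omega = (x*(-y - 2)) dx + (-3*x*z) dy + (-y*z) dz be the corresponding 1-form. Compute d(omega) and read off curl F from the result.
d(omega) = (3*x - z) dy ∧ dz + (0) dz ∧ dx + (x - 3*z) dx ∧ dy; curl F = (3*x - z, 0, x - 3*z)

d omega = sum_{i<j} (∂f_j/∂x_i - ∂f_i/∂x_j) dx_i ∧ dx_j. Under the identification (dy ∧ dz, dz ∧ dx, dx ∧ dy) ↔ (e_x, e_y, e_z), the coefficients are exactly the components of curl F. Compute:
  ∂R/∂y - ∂Q/∂z = (-z) - (-3*x) = 3*x - z
  ∂P/∂z - ∂R/∂x = (0) - (0) = 0
  ∂Q/∂x - ∂P/∂y = (-3*z) - (-x) = x - 3*z.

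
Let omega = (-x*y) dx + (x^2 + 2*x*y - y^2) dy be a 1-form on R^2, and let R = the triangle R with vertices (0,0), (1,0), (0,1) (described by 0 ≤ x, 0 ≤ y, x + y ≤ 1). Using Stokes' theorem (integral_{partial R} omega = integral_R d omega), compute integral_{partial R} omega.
integral_(partial R) omega = 5/6

Stokes: integral_partial_R omega = integral_R d omega with d omega = (∂Q/∂x - ∂P/∂y) dx ∧ dy.
  ∂Q/∂x = 2*x + 2*y
  ∂P/∂y = -x
  integrand = ∂Q/∂x - ∂P/∂y = 3*x + 2*y.
Integrating over R: integral_0^1 integral_0^{1-x} (3*x + 2*y) dy dx = 5/6.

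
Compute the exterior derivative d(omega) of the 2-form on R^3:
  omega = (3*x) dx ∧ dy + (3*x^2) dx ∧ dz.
d(omega) = 0

For a 2-form omega = sum_{i<j} g_{ij} dx_i ∧ dx_j, the exterior derivative is
  d(omega) = sum_{i<j} d(g_{ij}) ∧ dx_i ∧ dx_j = sum_{i<j, k} (∂g_{ij}/∂x_k) dx_k ∧ dx_i ∧ dx_j.
Expand each term, using dx_k ∧ dx_i ∧ dx_j = sgn(permutation) dx_{(a)} ∧ dx_{(b)} ∧ dx_{(c)} with (a < b < c) sorted:

Collecting like 3-forms: d(omega) = 0.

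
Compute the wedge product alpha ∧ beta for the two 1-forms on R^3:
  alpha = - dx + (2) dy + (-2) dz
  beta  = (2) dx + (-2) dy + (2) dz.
alpha ∧ beta = (-2) dx ∧ dy + (2) dx ∧ dz

Distribute the wedge, using dx_i ∧ dx_j = -dx_j ∧ dx_i and dx_i ∧ dx_i = 0. For each pair (i, j) with i < j, the coefficient of dx_i ∧ dx_j in alpha ∧ beta is (alpha_i * beta_j - alpha_j * beta_i). Collecting: alpha ∧ beta = (-2) dx ∧ dy + (2) dx ∧ dz.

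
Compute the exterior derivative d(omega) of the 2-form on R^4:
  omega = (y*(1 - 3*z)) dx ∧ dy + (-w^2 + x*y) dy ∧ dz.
d(omega) = (-2*y) dx ∧ dy ∧ dz + (-2*w) dy ∧ dz ∧ dw

For a 2-form omega = sum_{i<j} g_{ij} dx_i ∧ dx_j, the exterior derivative is
  d(omega) = sum_{i<j} d(g_{ij}) ∧ dx_i ∧ dx_j = sum_{i<j, k} (∂g_{ij}/∂x_k) dx_k ∧ dx_i ∧ dx_j.
Expand each term, using dx_k ∧ dx_i ∧ dx_j = sgn(permutation) dx_{(a)} ∧ dx_{(b)} ∧ dx_{(c)} with (a < b < c) sorted:
  d(y*(1 - 3*z)) includes (∂/∂z)(y*(1 - 3*z)) dz = (-3*y) dz, which multiplied by dx ∧ dy gives (-3*y) dx ∧ dy ∧ dz
  d(-w^2 + x*y) includes (∂/∂x)(-w^2 + x*y) dx = (y) dx, which multiplied by dy ∧ dz gives (y) dx ∧ dy ∧ dz
  d(-w^2 + x*y) includes (∂/∂w)(-w^2 + x*y) dw = (-2*w) dw, which multiplied by dy ∧ dz gives (-2*w) dy ∧ dz ∧ dw
Collecting like 3-forms: d(omega) = (-2*y) dx ∧ dy ∧ dz + (-2*w) dy ∧ dz ∧ dw.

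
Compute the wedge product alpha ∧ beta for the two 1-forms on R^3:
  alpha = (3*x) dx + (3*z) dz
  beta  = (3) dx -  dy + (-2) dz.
alpha ∧ beta = (-3*x) dx ∧ dy + (-6*x - 9*z) dx ∧ dz + (3*z) dy ∧ dz

Distribute the wedge, using dx_i ∧ dx_j = -dx_j ∧ dx_i and dx_i ∧ dx_i = 0. For each pair (i, j) with i < j, the coefficient of dx_i ∧ dx_j in alpha ∧ beta is (alpha_i * beta_j - alpha_j * beta_i). Collecting: alpha ∧ beta = (-3*x) dx ∧ dy + (-6*x - 9*z) dx ∧ dz + (3*z) dy ∧ dz.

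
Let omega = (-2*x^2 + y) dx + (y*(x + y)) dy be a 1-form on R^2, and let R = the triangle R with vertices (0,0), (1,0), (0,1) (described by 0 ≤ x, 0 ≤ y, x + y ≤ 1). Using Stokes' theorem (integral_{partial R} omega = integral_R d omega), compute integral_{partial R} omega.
integral_(partial R) omega = -1/3

Stokes: integral_partial_R omega = integral_R d omega with d omega = (∂Q/∂x - ∂P/∂y) dx ∧ dy.
  ∂Q/∂x = y
  ∂P/∂y = 1
  integrand = ∂Q/∂x - ∂P/∂y = y - 1.
Integrating over R: integral_0^1 integral_0^{1-x} (y - 1) dy dx = -1/3.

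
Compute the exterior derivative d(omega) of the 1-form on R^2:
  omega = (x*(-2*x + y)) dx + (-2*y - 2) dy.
d(omega) = (-x) dx ∧ dy

For a 1-form omega = sum_i f_i dx_i, the exterior derivative is
  d(omega) = sum_{i < j} (∂f_j/∂x_i - ∂f_i/∂x_j) dx_i ∧ dx_j.
  coefficient of dx ∧ dy: ∂f_2/∂x - ∂f_1/∂y = ∂(-2*y - 2)/∂x - ∂(x*(-2*x + y))/∂y = -x
Assembling: d(omega) = (-x) dx ∧ dy.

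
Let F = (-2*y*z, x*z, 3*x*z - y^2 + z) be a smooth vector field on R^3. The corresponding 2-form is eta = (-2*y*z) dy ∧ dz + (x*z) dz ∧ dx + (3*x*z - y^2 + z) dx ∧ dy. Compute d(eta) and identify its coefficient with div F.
d(eta) = (3*x + 1) dx ∧ dy ∧ dz; div F = 3*x + 1

For a 2-form in R^3 of the form above, applying d gives a 3-form with coefficient ∂P/∂x + ∂Q/∂y + ∂R/∂z:
  ∂P/∂x = 0
  ∂Q/∂y = 0
  ∂R/∂z = 3*x + 1
Sum = 3*x + 1, which is exactly div F.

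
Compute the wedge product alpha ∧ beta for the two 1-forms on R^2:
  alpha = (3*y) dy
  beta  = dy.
alpha ∧ beta = 0

Distribute the wedge, using dx_i ∧ dx_j = -dx_j ∧ dx_i and dx_i ∧ dx_i = 0. For each pair (i, j) with i < j, the coefficient of dx_i ∧ dx_j in alpha ∧ beta is (alpha_i * beta_j - alpha_j * beta_i). Collecting: alpha ∧ beta = 0.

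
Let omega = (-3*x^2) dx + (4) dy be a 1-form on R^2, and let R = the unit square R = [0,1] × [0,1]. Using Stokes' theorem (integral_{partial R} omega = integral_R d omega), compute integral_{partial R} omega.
integral_(partial R) omega = 0

Stokes: integral_partial_R omega = integral_R d omega with d omega = (∂Q/∂x - ∂P/∂y) dx ∧ dy.
  ∂Q/∂x = 0
  ∂P/∂y = 0
  integrand = ∂Q/∂x - ∂P/∂y = 0.
Integrating over R: integral_0^1 integral_0^1 (0) dx dy = 0.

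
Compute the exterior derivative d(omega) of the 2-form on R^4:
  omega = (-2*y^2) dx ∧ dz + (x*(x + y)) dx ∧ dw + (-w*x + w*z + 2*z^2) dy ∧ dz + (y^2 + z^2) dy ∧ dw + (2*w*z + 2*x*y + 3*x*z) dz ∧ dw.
d(omega) = (-w + 4*y) dx ∧ dy ∧ dz + (-x) dx ∧ dy ∧ dw + (x - z) dy ∧ dz ∧ dw + (2*y + 3*z) dx ∧ dz ∧ dw

For a 2-form omega = sum_{i<j} g_{ij} dx_i ∧ dx_j, the exterior derivative is
  d(omega) = sum_{i<j} d(g_{ij}) ∧ dx_i ∧ dx_j = sum_{i<j, k} (∂g_{ij}/∂x_k) dx_k ∧ dx_i ∧ dx_j.
Expand each term, using dx_k ∧ dx_i ∧ dx_j = sgn(permutation) dx_{(a)} ∧ dx_{(b)} ∧ dx_{(c)} with (a < b < c) sorted:
  d(-2*y^2) includes (∂/∂y)(-2*y^2) dy = (-4*y) dy, which multiplied by dx ∧ dz gives (4*y) dx ∧ dy ∧ dz
  d(x*(x + y)) includes (∂/∂y)(x*(x + y)) dy = (x) dy, which multiplied by dx ∧ dw gives (-x) dx ∧ dy ∧ dw
  d(-w*x + w*z + 2*z^2) includes (∂/∂x)(-w*x + w*z + 2*z^2) dx = (-w) dx, which multiplied by dy ∧ dz gives (-w) dx ∧ dy ∧ dz
  d(-w*x + w*z + 2*z^2) includes (∂/∂w)(-w*x + w*z + 2*z^2) dw = (-x + z) dw, which multiplied by dy ∧ dz gives (-x + z) dy ∧ dz ∧ dw
  d(y^2 + z^2) includes (∂/∂z)(y^2 + z^2) dz = (2*z) dz, which multiplied by dy ∧ dw gives (-2*z) dy ∧ dz ∧ dw
  d(2*w*z + 2*x*y + 3*x*z) includes (∂/∂x)(2*w*z + 2*x*y + 3*x*z) dx = (2*y + 3*z) dx, which multiplied by dz ∧ dw gives (2*y + 3*z) dx ∧ dz ∧ dw
  d(2*w*z + 2*x*y + 3*x*z) includes (∂/∂y)(2*w*z + 2*x*y + 3*x*z) dy = (2*x) dy, which multiplied by dz ∧ dw gives (2*x) dy ∧ dz ∧ dw
Collecting like 3-forms: d(omega) = (-w + 4*y) dx ∧ dy ∧ dz + (-x) dx ∧ dy ∧ dw + (x - z) dy ∧ dz ∧ dw + (2*y + 3*z) dx ∧ dz ∧ dw.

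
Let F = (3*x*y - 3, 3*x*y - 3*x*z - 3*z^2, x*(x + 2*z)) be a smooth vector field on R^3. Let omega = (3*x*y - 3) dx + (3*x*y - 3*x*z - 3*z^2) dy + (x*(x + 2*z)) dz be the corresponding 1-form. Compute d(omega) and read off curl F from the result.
d(omega) = (3*x + 6*z) dy ∧ dz + (-2*x - 2*z) dz ∧ dx + (-3*x + 3*y - 3*z) dx ∧ dy; curl F = (3*x + 6*z, -2*x - 2*z, -3*x + 3*y - 3*z)

d omega = sum_{i<j} (∂f_j/∂x_i - ∂f_i/∂x_j) dx_i ∧ dx_j. Under the identification (dy ∧ dz, dz ∧ dx, dx ∧ dy) ↔ (e_x, e_y, e_z), the coefficients are exactly the components of curl F. Compute:
  ∂R/∂y - ∂Q/∂z = (0) - (-3*x - 6*z) = 3*x + 6*z
  ∂P/∂z - ∂R/∂x = (0) - (2*x + 2*z) = -2*x - 2*z
  ∂Q/∂x - ∂P/∂y = (3*y - 3*z) - (3*x) = -3*x + 3*y - 3*z.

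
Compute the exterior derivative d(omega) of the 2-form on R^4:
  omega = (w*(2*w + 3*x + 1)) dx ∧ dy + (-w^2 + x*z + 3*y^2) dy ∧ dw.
d(omega) = (4*w + 3*x + z + 1) dx ∧ dy ∧ dw + (-x) dy ∧ dz ∧ dw

For a 2-form omega = sum_{i<j} g_{ij} dx_i ∧ dx_j, the exterior derivative is
  d(omega) = sum_{i<j} d(g_{ij}) ∧ dx_i ∧ dx_j = sum_{i<j, k} (∂g_{ij}/∂x_k) dx_k ∧ dx_i ∧ dx_j.
Expand each term, using dx_k ∧ dx_i ∧ dx_j = sgn(permutation) dx_{(a)} ∧ dx_{(b)} ∧ dx_{(c)} with (a < b < c) sorted:
  d(w*(2*w + 3*x + 1)) includes (∂/∂w)(w*(2*w + 3*x + 1)) dw = (4*w + 3*x + 1) dw, which multiplied by dx ∧ dy gives (4*w + 3*x + 1) dx ∧ dy ∧ dw
  d(-w^2 + x*z + 3*y^2) includes (∂/∂x)(-w^2 + x*z + 3*y^2) dx = (z) dx, which multiplied by dy ∧ dw gives (z) dx ∧ dy ∧ dw
  d(-w^2 + x*z + 3*y^2) includes (∂/∂z)(-w^2 + x*z + 3*y^2) dz = (x) dz, which multiplied by dy ∧ dw gives (-x) dy ∧ dz ∧ dw
Collecting like 3-forms: d(omega) = (4*w + 3*x + z + 1) dx ∧ dy ∧ dw + (-x) dy ∧ dz ∧ dw.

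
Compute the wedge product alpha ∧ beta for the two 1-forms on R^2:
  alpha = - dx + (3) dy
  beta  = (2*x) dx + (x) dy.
alpha ∧ beta = (-7*x) dx ∧ dy

Distribute the wedge, using dx_i ∧ dx_j = -dx_j ∧ dx_i and dx_i ∧ dx_i = 0. For each pair (i, j) with i < j, the coefficient of dx_i ∧ dx_j in alpha ∧ beta is (alpha_i * beta_j - alpha_j * beta_i). Collecting: alpha ∧ beta = (-7*x) dx ∧ dy.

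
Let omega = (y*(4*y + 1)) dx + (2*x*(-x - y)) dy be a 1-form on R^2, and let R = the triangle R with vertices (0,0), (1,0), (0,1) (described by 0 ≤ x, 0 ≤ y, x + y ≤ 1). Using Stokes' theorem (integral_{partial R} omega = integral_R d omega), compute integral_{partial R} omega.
integral_(partial R) omega = -17/6

Stokes: integral_partial_R omega = integral_R d omega with d omega = (∂Q/∂x - ∂P/∂y) dx ∧ dy.
  ∂Q/∂x = -4*x - 2*y
  ∂P/∂y = 8*y + 1
  integrand = ∂Q/∂x - ∂P/∂y = -4*x - 10*y - 1.
Integrating over R: integral_0^1 integral_0^{1-x} (-4*x - 10*y - 1) dy dx = -17/6.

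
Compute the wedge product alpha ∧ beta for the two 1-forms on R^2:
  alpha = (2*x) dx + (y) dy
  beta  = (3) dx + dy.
alpha ∧ beta = (2*x - 3*y) dx ∧ dy

Distribute the wedge, using dx_i ∧ dx_j = -dx_j ∧ dx_i and dx_i ∧ dx_i = 0. For each pair (i, j) with i < j, the coefficient of dx_i ∧ dx_j in alpha ∧ beta is (alpha_i * beta_j - alpha_j * beta_i). Collecting: alpha ∧ beta = (2*x - 3*y) dx ∧ dy.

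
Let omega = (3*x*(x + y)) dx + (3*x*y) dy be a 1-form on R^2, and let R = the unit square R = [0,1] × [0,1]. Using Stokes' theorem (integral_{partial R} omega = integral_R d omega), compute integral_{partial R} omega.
integral_(partial R) omega = 0

Stokes: integral_partial_R omega = integral_R d omega with d omega = (∂Q/∂x - ∂P/∂y) dx ∧ dy.
  ∂Q/∂x = 3*y
  ∂P/∂y = 3*x
  integrand = ∂Q/∂x - ∂P/∂y = -3*x + 3*y.
Integrating over R: integral_0^1 integral_0^1 (-3*x + 3*y) dx dy = 0.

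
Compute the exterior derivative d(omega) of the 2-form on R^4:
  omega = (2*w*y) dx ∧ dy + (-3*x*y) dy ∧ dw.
d(omega) = (-y) dx ∧ dy ∧ dw

For a 2-form omega = sum_{i<j} g_{ij} dx_i ∧ dx_j, the exterior derivative is
  d(omega) = sum_{i<j} d(g_{ij}) ∧ dx_i ∧ dx_j = sum_{i<j, k} (∂g_{ij}/∂x_k) dx_k ∧ dx_i ∧ dx_j.
Expand each term, using dx_k ∧ dx_i ∧ dx_j = sgn(permutation) dx_{(a)} ∧ dx_{(b)} ∧ dx_{(c)} with (a < b < c) sorted:
  d(2*w*y) includes (∂/∂w)(2*w*y) dw = (2*y) dw, which multiplied by dx ∧ dy gives (2*y) dx ∧ dy ∧ dw
  d(-3*x*y) includes (∂/∂x)(-3*x*y) dx = (-3*y) dx, which multiplied by dy ∧ dw gives (-3*y) dx ∧ dy ∧ dw
Collecting like 3-forms: d(omega) = (-y) dx ∧ dy ∧ dw.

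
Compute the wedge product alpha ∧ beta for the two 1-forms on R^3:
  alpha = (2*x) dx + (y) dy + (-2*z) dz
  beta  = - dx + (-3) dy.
alpha ∧ beta = (-6*x + y) dx ∧ dy + (-2*z) dx ∧ dz + (-6*z) dy ∧ dz

Distribute the wedge, using dx_i ∧ dx_j = -dx_j ∧ dx_i and dx_i ∧ dx_i = 0. For each pair (i, j) with i < j, the coefficient of dx_i ∧ dx_j in alpha ∧ beta is (alpha_i * beta_j - alpha_j * beta_i). Collecting: alpha ∧ beta = (-6*x + y) dx ∧ dy + (-2*z) dx ∧ dz + (-6*z) dy ∧ dz.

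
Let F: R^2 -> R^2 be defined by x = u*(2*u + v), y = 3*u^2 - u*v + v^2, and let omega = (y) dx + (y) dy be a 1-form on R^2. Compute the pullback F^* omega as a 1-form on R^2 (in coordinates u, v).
F^* omega = (10*u*(3*u^2 - u*v + v^2)) du + (2*v*(3*u^2 - u*v + v^2)) dv

Using F^*(f dg) = (f ∘ F) d(g ∘ F), substitute each coordinate x_i by F_i(u, v) in f_i, and replace dx_i by d F_i = (∂F_i/∂u) du + (∂F_i/∂v) dv.
  For the x component: f_1(F) = 3*u^2 - u*v + v^2; d F_1 = (4*u + v) du + (u) dv
  For the y component: f_2(F) = 3*u^2 - u*v + v^2; d F_2 = (6*u - v) du + (-u + 2*v) dv
Combining and collecting du, dv coefficients:
  coeff of du: 10*u*(3*u^2 - u*v + v^2)
  coeff of dv: 2*v*(3*u^2 - u*v + v^2)
F^* omega = (10*u*(3*u^2 - u*v + v^2)) du + (2*v*(3*u^2 - u*v + v^2)) dv.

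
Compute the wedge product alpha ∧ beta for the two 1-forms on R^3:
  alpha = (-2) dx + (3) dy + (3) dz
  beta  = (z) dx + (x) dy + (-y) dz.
alpha ∧ beta = (-2*x - 3*z) dx ∧ dy + (2*y - 3*z) dx ∧ dz + (-3*x - 3*y) dy ∧ dz

Distribute the wedge, using dx_i ∧ dx_j = -dx_j ∧ dx_i and dx_i ∧ dx_i = 0. For each pair (i, j) with i < j, the coefficient of dx_i ∧ dx_j in alpha ∧ beta is (alpha_i * beta_j - alpha_j * beta_i). Collecting: alpha ∧ beta = (-2*x - 3*z) dx ∧ dy + (2*y - 3*z) dx ∧ dz + (-3*x - 3*y) dy ∧ dz.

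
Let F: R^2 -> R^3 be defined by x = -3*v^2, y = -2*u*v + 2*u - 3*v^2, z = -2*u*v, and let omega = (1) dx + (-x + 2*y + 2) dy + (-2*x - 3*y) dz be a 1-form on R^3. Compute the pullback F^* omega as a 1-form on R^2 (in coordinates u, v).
F^* omega = (-4*u*v^2 - 4*u*v + 8*u - 24*v^3 - 6*v^2 - 4*v + 4) du + (-4*u^2*v + 4*u^2 - 24*u*v - 4*u + 18*v^3 - 18*v) dv

Using F^*(f dg) = (f ∘ F) d(g ∘ F), substitute each coordinate x_i by F_i(u, v) in f_i, and replace dx_i by d F_i = (∂F_i/∂u) du + (∂F_i/∂v) dv.
  For the x component: f_1(F) = 1; d F_1 = (0) du + (-6*v) dv
  For the y component: f_2(F) = -4*u*v + 4*u - 3*v^2 + 2; d F_2 = (2 - 2*v) du + (-2*u - 6*v) dv
  For the z component: f_3(F) = 6*u*v - 6*u + 15*v^2; d F_3 = (-2*v) du + (-2*u) dv
Combining and collecting du, dv coefficients:
  coeff of du: -4*u*v^2 - 4*u*v + 8*u - 24*v^3 - 6*v^2 - 4*v + 4
  coeff of dv: -4*u^2*v + 4*u^2 - 24*u*v - 4*u + 18*v^3 - 18*v
F^* omega = (-4*u*v^2 - 4*u*v + 8*u - 24*v^3 - 6*v^2 - 4*v + 4) du + (-4*u^2*v + 4*u^2 - 24*u*v - 4*u + 18*v^3 - 18*v) dv.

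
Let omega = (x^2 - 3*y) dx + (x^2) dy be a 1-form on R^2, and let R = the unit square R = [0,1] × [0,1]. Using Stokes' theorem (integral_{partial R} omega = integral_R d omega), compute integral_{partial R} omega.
integral_(partial R) omega = 4

Stokes: integral_partial_R omega = integral_R d omega with d omega = (∂Q/∂x - ∂P/∂y) dx ∧ dy.
  ∂Q/∂x = 2*x
  ∂P/∂y = -3
  integrand = ∂Q/∂x - ∂P/∂y = 2*x + 3.
Integrating over R: integral_0^1 integral_0^1 (2*x + 3) dx dy = 4.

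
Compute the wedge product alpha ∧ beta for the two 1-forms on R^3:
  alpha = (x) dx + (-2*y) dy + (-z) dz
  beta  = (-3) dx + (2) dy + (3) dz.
alpha ∧ beta = (2*x - 6*y) dx ∧ dy + (3*x - 3*z) dx ∧ dz + (-6*y + 2*z) dy ∧ dz

Distribute the wedge, using dx_i ∧ dx_j = -dx_j ∧ dx_i and dx_i ∧ dx_i = 0. For each pair (i, j) with i < j, the coefficient of dx_i ∧ dx_j in alpha ∧ beta is (alpha_i * beta_j - alpha_j * beta_i). Collecting: alpha ∧ beta = (2*x - 6*y) dx ∧ dy + (3*x - 3*z) dx ∧ dz + (-6*y + 2*z) dy ∧ dz.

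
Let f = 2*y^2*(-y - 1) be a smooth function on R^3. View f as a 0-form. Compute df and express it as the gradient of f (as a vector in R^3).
df = (0) dx + (2*y*(-3*y - 2)) dy + (0) dz; grad f = (0, 2*y*(-3*y - 2), 0)

For a 0-form f, d f = (∂f/∂x) dx + (∂f/∂y) dy + (∂f/∂z) dz. The components of the vector representation are exactly the entries of grad f in Cartesian coordinates:
  ∂f/∂x = 0
  ∂f/∂y = 2*y*(-3*y - 2)
  ∂f/∂z = 0.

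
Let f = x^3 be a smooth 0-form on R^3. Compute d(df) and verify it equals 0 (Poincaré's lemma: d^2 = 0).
d(df) = 0

Step 1: df = sum_i (∂f/∂x_i) dx_i = (3*x^2) dx + (0) dy + (0) dz.
Step 2: Apply d again. Using the 1-form formula, the coefficient of dx ∧ dy in d(df) is ∂^2 f/∂x ∂y - ∂^2 f/∂y ∂x = (0) - (0) = 0 (equality of mixed partials for smooth f).
Similarly for dx ∧ dz and dy ∧ dz — all coefficients vanish. So d(df) = 0.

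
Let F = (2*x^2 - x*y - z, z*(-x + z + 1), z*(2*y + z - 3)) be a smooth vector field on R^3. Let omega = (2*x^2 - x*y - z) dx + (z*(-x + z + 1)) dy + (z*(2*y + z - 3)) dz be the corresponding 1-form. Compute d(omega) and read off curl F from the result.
d(omega) = (x - 1) dy ∧ dz + (-1) dz ∧ dx + (x - z) dx ∧ dy; curl F = (x - 1, -1, x - z)

d omega = sum_{i<j} (∂f_j/∂x_i - ∂f_i/∂x_j) dx_i ∧ dx_j. Under the identification (dy ∧ dz, dz ∧ dx, dx ∧ dy) ↔ (e_x, e_y, e_z), the coefficients are exactly the components of curl F. Compute:
  ∂R/∂y - ∂Q/∂z = (2*z) - (-x + 2*z + 1) = x - 1
  ∂P/∂z - ∂R/∂x = (-1) - (0) = -1
  ∂Q/∂x - ∂P/∂y = (-z) - (-x) = x - z.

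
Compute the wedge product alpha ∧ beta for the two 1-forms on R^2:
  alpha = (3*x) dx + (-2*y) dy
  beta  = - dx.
alpha ∧ beta = (-2*y) dx ∧ dy

Distribute the wedge, using dx_i ∧ dx_j = -dx_j ∧ dx_i and dx_i ∧ dx_i = 0. For each pair (i, j) with i < j, the coefficient of dx_i ∧ dx_j in alpha ∧ beta is (alpha_i * beta_j - alpha_j * beta_i). Collecting: alpha ∧ beta = (-2*y) dx ∧ dy.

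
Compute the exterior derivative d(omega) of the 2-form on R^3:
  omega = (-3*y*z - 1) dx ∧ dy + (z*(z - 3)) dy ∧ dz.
d(omega) = (-3*y) dx ∧ dy ∧ dz

For a 2-form omega = sum_{i<j} g_{ij} dx_i ∧ dx_j, the exterior derivative is
  d(omega) = sum_{i<j} d(g_{ij}) ∧ dx_i ∧ dx_j = sum_{i<j, k} (∂g_{ij}/∂x_k) dx_k ∧ dx_i ∧ dx_j.
Expand each term, using dx_k ∧ dx_i ∧ dx_j = sgn(permutation) dx_{(a)} ∧ dx_{(b)} ∧ dx_{(c)} with (a < b < c) sorted:
  d(-3*y*z - 1) includes (∂/∂z)(-3*y*z - 1) dz = (-3*y) dz, which multiplied by dx ∧ dy gives (-3*y) dx ∧ dy ∧ dz
Collecting like 3-forms: d(omega) = (-3*y) dx ∧ dy ∧ dz.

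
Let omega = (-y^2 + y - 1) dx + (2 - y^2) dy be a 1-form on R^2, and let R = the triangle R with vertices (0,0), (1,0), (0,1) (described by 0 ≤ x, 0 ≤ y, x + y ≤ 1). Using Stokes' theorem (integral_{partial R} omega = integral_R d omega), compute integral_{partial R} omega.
integral_(partial R) omega = -1/6

Stokes: integral_partial_R omega = integral_R d omega with d omega = (∂Q/∂x - ∂P/∂y) dx ∧ dy.
  ∂Q/∂x = 0
  ∂P/∂y = 1 - 2*y
  integrand = ∂Q/∂x - ∂P/∂y = 2*y - 1.
Integrating over R: integral_0^1 integral_0^{1-x} (2*y - 1) dy dx = -1/6.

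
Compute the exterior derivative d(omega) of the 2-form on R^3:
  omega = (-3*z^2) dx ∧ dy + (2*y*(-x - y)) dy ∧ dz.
d(omega) = (-2*y - 6*z) dx ∧ dy ∧ dz

For a 2-form omega = sum_{i<j} g_{ij} dx_i ∧ dx_j, the exterior derivative is
  d(omega) = sum_{i<j} d(g_{ij}) ∧ dx_i ∧ dx_j = sum_{i<j, k} (∂g_{ij}/∂x_k) dx_k ∧ dx_i ∧ dx_j.
Expand each term, using dx_k ∧ dx_i ∧ dx_j = sgn(permutation) dx_{(a)} ∧ dx_{(b)} ∧ dx_{(c)} with (a < b < c) sorted:
  d(-3*z^2) includes (∂/∂z)(-3*z^2) dz = (-6*z) dz, which multiplied by dx ∧ dy gives (-6*z) dx ∧ dy ∧ dz
  d(2*y*(-x - y)) includes (∂/∂x)(2*y*(-x - y)) dx = (-2*y) dx, which multiplied by dy ∧ dz gives (-2*y) dx ∧ dy ∧ dz
Collecting like 3-forms: d(omega) = (-2*y - 6*z) dx ∧ dy ∧ dz.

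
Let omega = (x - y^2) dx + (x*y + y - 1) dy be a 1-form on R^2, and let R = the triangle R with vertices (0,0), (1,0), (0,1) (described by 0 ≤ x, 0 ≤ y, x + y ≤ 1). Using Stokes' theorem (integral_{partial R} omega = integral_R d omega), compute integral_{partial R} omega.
integral_(partial R) omega = 1/2

Stokes: integral_partial_R omega = integral_R d omega with d omega = (∂Q/∂x - ∂P/∂y) dx ∧ dy.
  ∂Q/∂x = y
  ∂P/∂y = -2*y
  integrand = ∂Q/∂x - ∂P/∂y = 3*y.
Integrating over R: integral_0^1 integral_0^{1-x} (3*y) dy dx = 1/2.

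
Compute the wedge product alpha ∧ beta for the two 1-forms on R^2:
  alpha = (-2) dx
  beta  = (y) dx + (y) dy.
alpha ∧ beta = (-2*y) dx ∧ dy

Distribute the wedge, using dx_i ∧ dx_j = -dx_j ∧ dx_i and dx_i ∧ dx_i = 0. For each pair (i, j) with i < j, the coefficient of dx_i ∧ dx_j in alpha ∧ beta is (alpha_i * beta_j - alpha_j * beta_i). Collecting: alpha ∧ beta = (-2*y) dx ∧ dy.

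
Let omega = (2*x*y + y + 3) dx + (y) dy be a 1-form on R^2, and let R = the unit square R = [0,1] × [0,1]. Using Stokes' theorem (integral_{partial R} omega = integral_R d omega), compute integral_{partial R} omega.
integral_(partial R) omega = -2

Stokes: integral_partial_R omega = integral_R d omega with d omega = (∂Q/∂x - ∂P/∂y) dx ∧ dy.
  ∂Q/∂x = 0
  ∂P/∂y = 2*x + 1
  integrand = ∂Q/∂x - ∂P/∂y = -2*x - 1.
Integrating over R: integral_0^1 integral_0^1 (-2*x - 1) dx dy = -2.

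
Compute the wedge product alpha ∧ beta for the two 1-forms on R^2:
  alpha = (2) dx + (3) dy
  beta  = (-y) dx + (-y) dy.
alpha ∧ beta = (y) dx ∧ dy

Distribute the wedge, using dx_i ∧ dx_j = -dx_j ∧ dx_i and dx_i ∧ dx_i = 0. For each pair (i, j) with i < j, the coefficient of dx_i ∧ dx_j in alpha ∧ beta is (alpha_i * beta_j - alpha_j * beta_i). Collecting: alpha ∧ beta = (y) dx ∧ dy.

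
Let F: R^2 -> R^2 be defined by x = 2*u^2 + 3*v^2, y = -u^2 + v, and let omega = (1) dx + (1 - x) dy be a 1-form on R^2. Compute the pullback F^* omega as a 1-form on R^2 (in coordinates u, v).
F^* omega = (2*u*(2*u^2 + 3*v^2 + 1)) du + (-2*u^2 - 3*v^2 + 6*v + 1) dv

Using F^*(f dg) = (f ∘ F) d(g ∘ F), substitute each coordinate x_i by F_i(u, v) in f_i, and replace dx_i by d F_i = (∂F_i/∂u) du + (∂F_i/∂v) dv.
  For the x component: f_1(F) = 1; d F_1 = (4*u) du + (6*v) dv
  For the y component: f_2(F) = -2*u^2 - 3*v^2 + 1; d F_2 = (-2*u) du + (1) dv
Combining and collecting du, dv coefficients:
  coeff of du: 2*u*(2*u^2 + 3*v^2 + 1)
  coeff of dv: -2*u^2 - 3*v^2 + 6*v + 1
F^* omega = (2*u*(2*u^2 + 3*v^2 + 1)) du + (-2*u^2 - 3*v^2 + 6*v + 1) dv.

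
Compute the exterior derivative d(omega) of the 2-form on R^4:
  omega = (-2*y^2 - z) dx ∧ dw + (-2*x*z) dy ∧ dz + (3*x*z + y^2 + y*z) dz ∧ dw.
d(omega) = (4*y) dx ∧ dy ∧ dw + (3*z + 1) dx ∧ dz ∧ dw + (-2*z) dx ∧ dy ∧ dz + (2*y + z) dy ∧ dz ∧ dw

For a 2-form omega = sum_{i<j} g_{ij} dx_i ∧ dx_j, the exterior derivative is
  d(omega) = sum_{i<j} d(g_{ij}) ∧ dx_i ∧ dx_j = sum_{i<j, k} (∂g_{ij}/∂x_k) dx_k ∧ dx_i ∧ dx_j.
Expand each term, using dx_k ∧ dx_i ∧ dx_j = sgn(permutation) dx_{(a)} ∧ dx_{(b)} ∧ dx_{(c)} with (a < b < c) sorted:
  d(-2*y^2 - z) includes (∂/∂y)(-2*y^2 - z) dy = (-4*y) dy, which multiplied by dx ∧ dw gives (4*y) dx ∧ dy ∧ dw
  d(-2*y^2 - z) includes (∂/∂z)(-2*y^2 - z) dz = (-1) dz, which multiplied by dx ∧ dw gives (1) dx ∧ dz ∧ dw
  d(-2*x*z) includes (∂/∂x)(-2*x*z) dx = (-2*z) dx, which multiplied by dy ∧ dz gives (-2*z) dx ∧ dy ∧ dz
  d(3*x*z + y^2 + y*z) includes (∂/∂x)(3*x*z + y^2 + y*z) dx = (3*z) dx, which multiplied by dz ∧ dw gives (3*z) dx ∧ dz ∧ dw
  d(3*x*z + y^2 + y*z) includes (∂/∂y)(3*x*z + y^2 + y*z) dy = (2*y + z) dy, which multiplied by dz ∧ dw gives (2*y + z) dy ∧ dz ∧ dw
Collecting like 3-forms: d(omega) = (4*y) dx ∧ dy ∧ dw + (3*z + 1) dx ∧ dz ∧ dw + (-2*z) dx ∧ dy ∧ dz + (2*y + z) dy ∧ dz ∧ dw.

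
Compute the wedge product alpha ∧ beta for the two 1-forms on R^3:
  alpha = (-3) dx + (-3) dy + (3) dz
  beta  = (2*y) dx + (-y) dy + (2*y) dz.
alpha ∧ beta = (9*y) dx ∧ dy + (-12*y) dx ∧ dz + (-3*y) dy ∧ dz

Distribute the wedge, using dx_i ∧ dx_j = -dx_j ∧ dx_i and dx_i ∧ dx_i = 0. For each pair (i, j) with i < j, the coefficient of dx_i ∧ dx_j in alpha ∧ beta is (alpha_i * beta_j - alpha_j * beta_i). Collecting: alpha ∧ beta = (9*y) dx ∧ dy + (-12*y) dx ∧ dz + (-3*y) dy ∧ dz.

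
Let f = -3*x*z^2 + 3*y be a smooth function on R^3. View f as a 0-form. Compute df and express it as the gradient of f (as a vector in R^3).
df = (-3*z^2) dx + (3) dy + (-6*x*z) dz; grad f = (-3*z^2, 3, -6*x*z)

For a 0-form f, d f = (∂f/∂x) dx + (∂f/∂y) dy + (∂f/∂z) dz. The components of the vector representation are exactly the entries of grad f in Cartesian coordinates:
  ∂f/∂x = -3*z^2
  ∂f/∂y = 3
  ∂f/∂z = -6*x*z.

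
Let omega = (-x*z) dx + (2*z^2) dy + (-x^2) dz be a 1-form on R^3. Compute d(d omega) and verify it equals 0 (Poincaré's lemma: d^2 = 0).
d(d omega) = 0

Step 1: d omega = sum_{i<j} (∂f_j/∂x_i - ∂f_i/∂x_j) dx_i ∧ dx_j:
  coeff of dx ∧ dy: 0
  coeff of dx ∧ dz: -x
  coeff of dy ∧ dz: -4*z
Step 2: Apply d again to each 2-form coefficient. The only possible 3-form in R^3 is dx ∧ dy ∧ dz, with coefficient
  ∂(coeff of dy∧dz)/∂x - ∂(coeff of dx∧dz)/∂y + ∂(coeff of dx∧dy)/∂z
  = ∂/∂x (-4*z) - ∂/∂y (-x) + ∂/∂z (0).
Each of these terms simplifies to sums of mixed partials that cancel in pairs. The result is 0 (by equality of mixed partials for smooth functions — Schwarz / Clairaut).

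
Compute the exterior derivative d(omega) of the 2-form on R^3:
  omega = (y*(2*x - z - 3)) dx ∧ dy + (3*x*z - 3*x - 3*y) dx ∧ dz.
d(omega) = (3 - y) dx ∧ dy ∧ dz

For a 2-form omega = sum_{i<j} g_{ij} dx_i ∧ dx_j, the exterior derivative is
  d(omega) = sum_{i<j} d(g_{ij}) ∧ dx_i ∧ dx_j = sum_{i<j, k} (∂g_{ij}/∂x_k) dx_k ∧ dx_i ∧ dx_j.
Expand each term, using dx_k ∧ dx_i ∧ dx_j = sgn(permutation) dx_{(a)} ∧ dx_{(b)} ∧ dx_{(c)} with (a < b < c) sorted:
  d(y*(2*x - z - 3)) includes (∂/∂z)(y*(2*x - z - 3)) dz = (-y) dz, which multiplied by dx ∧ dy gives (-y) dx ∧ dy ∧ dz
  d(3*x*z - 3*x - 3*y) includes (∂/∂y)(3*x*z - 3*x - 3*y) dy = (-3) dy, which multiplied by dx ∧ dz gives (3) dx ∧ dy ∧ dz
Collecting like 3-forms: d(omega) = (3 - y) dx ∧ dy ∧ dz.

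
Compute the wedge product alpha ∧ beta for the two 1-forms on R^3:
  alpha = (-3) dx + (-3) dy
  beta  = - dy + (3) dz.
alpha ∧ beta = (3) dx ∧ dy + (-9) dx ∧ dz + (-9) dy ∧ dz

Distribute the wedge, using dx_i ∧ dx_j = -dx_j ∧ dx_i and dx_i ∧ dx_i = 0. For each pair (i, j) with i < j, the coefficient of dx_i ∧ dx_j in alpha ∧ beta is (alpha_i * beta_j - alpha_j * beta_i). Collecting: alpha ∧ beta = (3) dx ∧ dy + (-9) dx ∧ dz + (-9) dy ∧ dz.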